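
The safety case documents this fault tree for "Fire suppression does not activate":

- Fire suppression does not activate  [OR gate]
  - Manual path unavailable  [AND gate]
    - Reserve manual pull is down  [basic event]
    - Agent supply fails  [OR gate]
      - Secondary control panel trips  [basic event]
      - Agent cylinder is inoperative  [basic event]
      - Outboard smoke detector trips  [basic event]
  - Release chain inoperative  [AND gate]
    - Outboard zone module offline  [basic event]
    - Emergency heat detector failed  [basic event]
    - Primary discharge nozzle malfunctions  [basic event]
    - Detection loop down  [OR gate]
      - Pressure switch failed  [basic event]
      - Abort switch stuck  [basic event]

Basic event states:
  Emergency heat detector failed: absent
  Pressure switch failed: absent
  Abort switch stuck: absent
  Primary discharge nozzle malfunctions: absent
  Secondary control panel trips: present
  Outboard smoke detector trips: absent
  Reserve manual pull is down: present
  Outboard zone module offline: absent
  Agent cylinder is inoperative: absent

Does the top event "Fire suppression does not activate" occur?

Yes

Agent supply fails [OR]: Secondary control panel trips=occurs, Agent cylinder is inoperative=not, Outboard smoke detector trips=not → at least one input occurs → occurs.
Manual path unavailable [AND]: Reserve manual pull is down=occurs, Agent supply fails=occurs → all inputs occur → occurs.
Detection loop down [OR]: Pressure switch failed=not, Abort switch stuck=not → no input occurs → does not occur.
Release chain inoperative [AND]: Outboard zone module offline=not, Emergency heat detector failed=not, Primary discharge nozzle malfunctions=not, Detection loop down=not → not all inputs occur → does not occur.
Fire suppression does not activate [OR]: Manual path unavailable=occurs, Release chain inoperative=not → at least one input occurs → occurs.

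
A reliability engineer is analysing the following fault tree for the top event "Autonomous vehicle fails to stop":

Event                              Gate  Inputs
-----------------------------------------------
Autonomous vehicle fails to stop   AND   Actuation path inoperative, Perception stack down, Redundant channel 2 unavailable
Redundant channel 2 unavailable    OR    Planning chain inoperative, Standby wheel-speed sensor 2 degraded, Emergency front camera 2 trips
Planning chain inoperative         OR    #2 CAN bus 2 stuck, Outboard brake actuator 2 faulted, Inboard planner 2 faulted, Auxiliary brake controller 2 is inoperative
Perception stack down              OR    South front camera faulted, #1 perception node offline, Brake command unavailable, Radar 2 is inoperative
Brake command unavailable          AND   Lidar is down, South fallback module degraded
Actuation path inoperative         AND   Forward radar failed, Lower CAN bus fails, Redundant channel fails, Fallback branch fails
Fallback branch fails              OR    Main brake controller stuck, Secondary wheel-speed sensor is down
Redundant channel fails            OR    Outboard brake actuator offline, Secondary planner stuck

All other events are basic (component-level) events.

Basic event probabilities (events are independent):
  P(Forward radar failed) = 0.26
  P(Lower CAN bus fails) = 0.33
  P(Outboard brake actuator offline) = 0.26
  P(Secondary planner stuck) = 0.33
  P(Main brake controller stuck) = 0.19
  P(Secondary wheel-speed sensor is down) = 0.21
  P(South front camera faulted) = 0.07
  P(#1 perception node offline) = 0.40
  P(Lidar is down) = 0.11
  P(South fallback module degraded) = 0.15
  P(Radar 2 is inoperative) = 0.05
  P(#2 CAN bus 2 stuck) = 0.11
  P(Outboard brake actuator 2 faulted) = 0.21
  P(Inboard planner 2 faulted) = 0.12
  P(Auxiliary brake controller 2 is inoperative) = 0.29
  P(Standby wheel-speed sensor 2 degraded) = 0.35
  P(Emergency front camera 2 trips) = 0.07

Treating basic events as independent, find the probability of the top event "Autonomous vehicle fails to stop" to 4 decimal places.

P(Redundant channel fails) [OR] = 1 − (1−0.26) × (1−0.33) = 0.504200
P(Fallback branch fails) [OR] = 1 − (1−0.19) × (1−0.21) = 0.360100
P(Actuation path inoperative) [AND] = 0.26 × 0.33 × 0.504200 × 0.360100 = 0.015578
P(Brake command unavailable) [AND] = 0.11 × 0.15 = 0.016500
P(Perception stack down) [OR] = 1 − (1−0.07) × (1−0.40) × (1−0.016500) × (1−0.05) = 0.478647
P(Planning chain inoperative) [OR] = 1 − (1−0.11) × (1−0.21) × (1−0.12) × (1−0.29) = 0.560703
P(Redundant channel 2 unavailable) [OR] = 1 − (1−0.560703) × (1−0.35) × (1−0.07) = 0.734445
P(Autonomous vehicle fails to stop) [AND] = 0.015578 × 0.478647 × 0.734445 = 0.005476
Rounded to 4 decimal places: P(Autonomous vehicle fails to stop) ≈ 0.0055.

0.0055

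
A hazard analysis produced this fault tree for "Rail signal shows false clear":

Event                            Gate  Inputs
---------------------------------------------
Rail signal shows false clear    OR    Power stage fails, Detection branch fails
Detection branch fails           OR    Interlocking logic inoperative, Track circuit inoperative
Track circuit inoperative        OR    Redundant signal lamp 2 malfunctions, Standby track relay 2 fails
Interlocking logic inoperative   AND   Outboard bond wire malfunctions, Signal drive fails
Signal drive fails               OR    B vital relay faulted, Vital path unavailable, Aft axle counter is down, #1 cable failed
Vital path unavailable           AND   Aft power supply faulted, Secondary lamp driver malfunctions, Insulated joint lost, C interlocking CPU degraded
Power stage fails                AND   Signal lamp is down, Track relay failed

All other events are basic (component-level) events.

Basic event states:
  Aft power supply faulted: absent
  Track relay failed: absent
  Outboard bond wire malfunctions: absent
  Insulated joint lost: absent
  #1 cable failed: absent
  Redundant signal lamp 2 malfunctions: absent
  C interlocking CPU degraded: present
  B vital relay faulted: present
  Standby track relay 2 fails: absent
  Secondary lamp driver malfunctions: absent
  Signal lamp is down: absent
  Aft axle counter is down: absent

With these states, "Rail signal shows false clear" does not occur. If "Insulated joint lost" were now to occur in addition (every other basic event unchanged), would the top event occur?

Counterfactual: set "Insulated joint lost" to occurred.
Power stage fails [AND]: Signal lamp is down=not, Track relay failed=not → not all inputs occur → does not occur.
Vital path unavailable [AND]: Aft power supply faulted=not, Secondary lamp driver malfunctions=not, Insulated joint lost=occurs, C interlocking CPU degraded=occurs → not all inputs occur → does not occur.
Signal drive fails [OR]: B vital relay faulted=occurs, Vital path unavailable=not, Aft axle counter is down=not, #1 cable failed=not → at least one input occurs → occurs.
Interlocking logic inoperative [AND]: Outboard bond wire malfunctions=not, Signal drive fails=occurs → not all inputs occur → does not occur.
Track circuit inoperative [OR]: Redundant signal lamp 2 malfunctions=not, Standby track relay 2 fails=not → no input occurs → does not occur.
Detection branch fails [OR]: Interlocking logic inoperative=not, Track circuit inoperative=not → no input occurs → does not occur.
Rail signal shows false clear [OR]: Power stage fails=not, Detection branch fails=not → no input occurs → does not occur.

No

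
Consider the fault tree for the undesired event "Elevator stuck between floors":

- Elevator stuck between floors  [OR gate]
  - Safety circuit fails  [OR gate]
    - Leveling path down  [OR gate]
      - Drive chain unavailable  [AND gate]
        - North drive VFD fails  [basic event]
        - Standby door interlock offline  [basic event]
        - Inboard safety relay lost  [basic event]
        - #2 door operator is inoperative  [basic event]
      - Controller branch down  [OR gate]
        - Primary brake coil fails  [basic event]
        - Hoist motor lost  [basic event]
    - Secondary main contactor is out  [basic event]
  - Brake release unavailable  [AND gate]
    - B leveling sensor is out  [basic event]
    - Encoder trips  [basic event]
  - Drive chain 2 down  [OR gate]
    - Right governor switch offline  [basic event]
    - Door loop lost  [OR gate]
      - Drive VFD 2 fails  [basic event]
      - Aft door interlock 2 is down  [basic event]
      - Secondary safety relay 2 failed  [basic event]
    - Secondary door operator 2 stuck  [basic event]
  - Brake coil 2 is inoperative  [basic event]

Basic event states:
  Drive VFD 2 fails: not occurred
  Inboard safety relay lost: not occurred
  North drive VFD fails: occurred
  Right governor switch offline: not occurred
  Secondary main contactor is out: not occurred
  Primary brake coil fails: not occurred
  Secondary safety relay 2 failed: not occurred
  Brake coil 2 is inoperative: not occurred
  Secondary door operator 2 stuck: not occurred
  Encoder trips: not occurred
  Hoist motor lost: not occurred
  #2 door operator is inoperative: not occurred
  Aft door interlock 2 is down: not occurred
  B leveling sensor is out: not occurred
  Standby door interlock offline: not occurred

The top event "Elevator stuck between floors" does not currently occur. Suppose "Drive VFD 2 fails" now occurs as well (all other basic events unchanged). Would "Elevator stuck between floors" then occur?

Counterfactual: set "Drive VFD 2 fails" to occurred.
Drive chain unavailable [AND]: North drive VFD fails=occurs, Standby door interlock offline=not, Inboard safety relay lost=not, #2 door operator is inoperative=not → not all inputs occur → does not occur.
Controller branch down [OR]: Primary brake coil fails=not, Hoist motor lost=not → no input occurs → does not occur.
Leveling path down [OR]: Drive chain unavailable=not, Controller branch down=not → no input occurs → does not occur.
Safety circuit fails [OR]: Leveling path down=not, Secondary main contactor is out=not → no input occurs → does not occur.
Brake release unavailable [AND]: B leveling sensor is out=not, Encoder trips=not → not all inputs occur → does not occur.
Door loop lost [OR]: Drive VFD 2 fails=occurs, Aft door interlock 2 is down=not, Secondary safety relay 2 failed=not → at least one input occurs → occurs.
Drive chain 2 down [OR]: Right governor switch offline=not, Door loop lost=occurs, Secondary door operator 2 stuck=not → at least one input occurs → occurs.
Elevator stuck between floors [OR]: Safety circuit fails=not, Brake release unavailable=not, Drive chain 2 down=occurs, Brake coil 2 is inoperative=not → at least one input occurs → occurs.

Yes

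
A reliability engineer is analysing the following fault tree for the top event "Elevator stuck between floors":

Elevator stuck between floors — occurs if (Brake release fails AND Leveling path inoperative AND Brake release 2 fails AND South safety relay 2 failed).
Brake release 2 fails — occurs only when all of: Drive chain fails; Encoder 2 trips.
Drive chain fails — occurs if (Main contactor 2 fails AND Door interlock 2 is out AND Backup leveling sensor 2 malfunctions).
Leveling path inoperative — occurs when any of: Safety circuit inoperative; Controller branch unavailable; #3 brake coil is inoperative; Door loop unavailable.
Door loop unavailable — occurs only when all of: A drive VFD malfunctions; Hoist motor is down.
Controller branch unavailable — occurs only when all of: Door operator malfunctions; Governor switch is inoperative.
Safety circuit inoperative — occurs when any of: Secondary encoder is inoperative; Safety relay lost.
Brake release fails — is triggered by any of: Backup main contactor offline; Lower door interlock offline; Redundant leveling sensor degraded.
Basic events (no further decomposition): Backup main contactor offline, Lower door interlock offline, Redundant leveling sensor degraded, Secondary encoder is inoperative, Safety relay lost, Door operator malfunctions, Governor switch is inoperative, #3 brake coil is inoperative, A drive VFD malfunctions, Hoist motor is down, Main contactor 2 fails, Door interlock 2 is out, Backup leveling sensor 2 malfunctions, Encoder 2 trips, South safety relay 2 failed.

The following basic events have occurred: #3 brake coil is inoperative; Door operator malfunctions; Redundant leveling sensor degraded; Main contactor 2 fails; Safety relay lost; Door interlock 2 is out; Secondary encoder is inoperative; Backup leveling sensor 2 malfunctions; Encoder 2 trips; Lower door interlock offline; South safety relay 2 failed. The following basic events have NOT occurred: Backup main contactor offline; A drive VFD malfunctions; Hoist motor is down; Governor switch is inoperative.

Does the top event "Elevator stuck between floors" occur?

Yes

Brake release fails [OR]: Backup main contactor offline=not, Lower door interlock offline=occurs, Redundant leveling sensor degraded=occurs → at least one input occurs → occurs.
Safety circuit inoperative [OR]: Secondary encoder is inoperative=occurs, Safety relay lost=occurs → at least one input occurs → occurs.
Controller branch unavailable [AND]: Door operator malfunctions=occurs, Governor switch is inoperative=not → not all inputs occur → does not occur.
Door loop unavailable [AND]: A drive VFD malfunctions=not, Hoist motor is down=not → not all inputs occur → does not occur.
Leveling path inoperative [OR]: Safety circuit inoperative=occurs, Controller branch unavailable=not, #3 brake coil is inoperative=occurs, Door loop unavailable=not → at least one input occurs → occurs.
Drive chain fails [AND]: Main contactor 2 fails=occurs, Door interlock 2 is out=occurs, Backup leveling sensor 2 malfunctions=occurs → all inputs occur → occurs.
Brake release 2 fails [AND]: Drive chain fails=occurs, Encoder 2 trips=occurs → all inputs occur → occurs.
Elevator stuck between floors [AND]: Brake release fails=occurs, Leveling path inoperative=occurs, Brake release 2 fails=occurs, South safety relay 2 failed=occurs → all inputs occur → occurs.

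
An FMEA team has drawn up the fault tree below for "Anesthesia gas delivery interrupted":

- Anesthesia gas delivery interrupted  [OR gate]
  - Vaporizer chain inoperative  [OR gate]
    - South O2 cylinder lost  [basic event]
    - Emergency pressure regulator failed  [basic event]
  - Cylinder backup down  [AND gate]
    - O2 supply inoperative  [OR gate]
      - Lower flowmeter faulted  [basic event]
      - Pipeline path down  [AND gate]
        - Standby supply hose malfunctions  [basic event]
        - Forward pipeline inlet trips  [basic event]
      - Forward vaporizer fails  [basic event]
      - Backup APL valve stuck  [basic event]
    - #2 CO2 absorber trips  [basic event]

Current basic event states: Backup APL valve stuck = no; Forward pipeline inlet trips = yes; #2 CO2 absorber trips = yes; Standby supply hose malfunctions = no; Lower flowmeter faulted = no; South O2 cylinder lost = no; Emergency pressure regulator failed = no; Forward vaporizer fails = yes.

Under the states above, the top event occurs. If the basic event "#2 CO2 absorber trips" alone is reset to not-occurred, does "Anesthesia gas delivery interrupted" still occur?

Counterfactual: set "#2 CO2 absorber trips" to not occurred.
Vaporizer chain inoperative [OR]: South O2 cylinder lost=not, Emergency pressure regulator failed=not → no input occurs → does not occur.
Pipeline path down [AND]: Standby supply hose malfunctions=not, Forward pipeline inlet trips=occurs → not all inputs occur → does not occur.
O2 supply inoperative [OR]: Lower flowmeter faulted=not, Pipeline path down=not, Forward vaporizer fails=occurs, Backup APL valve stuck=not → at least one input occurs → occurs.
Cylinder backup down [AND]: O2 supply inoperative=occurs, #2 CO2 absorber trips=not → not all inputs occur → does not occur.
Anesthesia gas delivery interrupted [OR]: Vaporizer chain inoperative=not, Cylinder backup down=not → no input occurs → does not occur.

No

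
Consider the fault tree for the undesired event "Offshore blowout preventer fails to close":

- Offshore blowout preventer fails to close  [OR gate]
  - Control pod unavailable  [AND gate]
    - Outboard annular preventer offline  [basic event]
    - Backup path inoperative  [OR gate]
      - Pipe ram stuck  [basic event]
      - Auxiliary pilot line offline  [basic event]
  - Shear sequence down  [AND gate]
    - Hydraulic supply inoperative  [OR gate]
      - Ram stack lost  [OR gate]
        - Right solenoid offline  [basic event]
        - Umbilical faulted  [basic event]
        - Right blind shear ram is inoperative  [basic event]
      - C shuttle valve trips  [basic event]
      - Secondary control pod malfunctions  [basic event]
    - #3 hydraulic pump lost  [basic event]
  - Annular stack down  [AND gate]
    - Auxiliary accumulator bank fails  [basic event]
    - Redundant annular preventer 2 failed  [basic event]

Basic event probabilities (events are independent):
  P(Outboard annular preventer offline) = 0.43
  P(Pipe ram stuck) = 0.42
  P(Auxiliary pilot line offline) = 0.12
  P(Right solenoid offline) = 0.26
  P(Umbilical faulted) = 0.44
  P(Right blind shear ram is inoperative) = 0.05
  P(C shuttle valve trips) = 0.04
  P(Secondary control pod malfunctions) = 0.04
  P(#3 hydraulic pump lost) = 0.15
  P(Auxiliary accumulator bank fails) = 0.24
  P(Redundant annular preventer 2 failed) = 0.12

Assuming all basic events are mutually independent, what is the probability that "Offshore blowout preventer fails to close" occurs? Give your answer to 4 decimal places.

0.3065

P(Backup path inoperative) [OR] = 1 − (1−0.42) × (1−0.12) = 0.489600
P(Control pod unavailable) [AND] = 0.43 × 0.489600 = 0.210528
P(Ram stack lost) [OR] = 1 − (1−0.26) × (1−0.44) × (1−0.05) = 0.606320
P(Hydraulic supply inoperative) [OR] = 1 − (1−0.606320) × (1−0.04) × (1−0.04) = 0.637185
P(Shear sequence down) [AND] = 0.637185 × 0.15 = 0.095578
P(Annular stack down) [AND] = 0.24 × 0.12 = 0.028800
P(Offshore blowout preventer fails to close) [OR] = 1 − (1−0.210528) × (1−0.095578) × (1−0.028800) = 0.306548
Rounded to 4 decimal places: P(Offshore blowout preventer fails to close) ≈ 0.3065.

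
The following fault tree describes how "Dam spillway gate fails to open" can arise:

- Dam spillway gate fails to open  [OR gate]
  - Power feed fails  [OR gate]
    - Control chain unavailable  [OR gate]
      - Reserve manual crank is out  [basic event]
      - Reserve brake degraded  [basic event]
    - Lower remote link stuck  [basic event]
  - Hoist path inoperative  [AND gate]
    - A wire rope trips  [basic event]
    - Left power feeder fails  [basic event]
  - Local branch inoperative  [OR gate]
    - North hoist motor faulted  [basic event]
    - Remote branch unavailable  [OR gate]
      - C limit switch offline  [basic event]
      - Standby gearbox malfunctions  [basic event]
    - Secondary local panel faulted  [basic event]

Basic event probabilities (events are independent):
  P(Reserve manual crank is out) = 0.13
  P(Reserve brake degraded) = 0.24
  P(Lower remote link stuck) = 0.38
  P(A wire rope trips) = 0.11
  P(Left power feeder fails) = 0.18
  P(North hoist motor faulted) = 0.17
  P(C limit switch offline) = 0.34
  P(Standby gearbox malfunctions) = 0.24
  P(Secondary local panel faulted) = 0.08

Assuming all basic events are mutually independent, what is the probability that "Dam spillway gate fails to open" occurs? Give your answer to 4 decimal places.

P(Control chain unavailable) [OR] = 1 − (1−0.13) × (1−0.24) = 0.338800
P(Power feed fails) [OR] = 1 − (1−0.338800) × (1−0.38) = 0.590056
P(Hoist path inoperative) [AND] = 0.11 × 0.18 = 0.019800
P(Remote branch unavailable) [OR] = 1 − (1−0.34) × (1−0.24) = 0.498400
P(Local branch inoperative) [OR] = 1 − (1−0.17) × (1−0.498400) × (1−0.08) = 0.616978
P(Dam spillway gate fails to open) [OR] = 1 − (1−0.590056) × (1−0.019800) × (1−0.616978) = 0.846091
Rounded to 4 decimal places: P(Dam spillway gate fails to open) ≈ 0.8461.

0.8461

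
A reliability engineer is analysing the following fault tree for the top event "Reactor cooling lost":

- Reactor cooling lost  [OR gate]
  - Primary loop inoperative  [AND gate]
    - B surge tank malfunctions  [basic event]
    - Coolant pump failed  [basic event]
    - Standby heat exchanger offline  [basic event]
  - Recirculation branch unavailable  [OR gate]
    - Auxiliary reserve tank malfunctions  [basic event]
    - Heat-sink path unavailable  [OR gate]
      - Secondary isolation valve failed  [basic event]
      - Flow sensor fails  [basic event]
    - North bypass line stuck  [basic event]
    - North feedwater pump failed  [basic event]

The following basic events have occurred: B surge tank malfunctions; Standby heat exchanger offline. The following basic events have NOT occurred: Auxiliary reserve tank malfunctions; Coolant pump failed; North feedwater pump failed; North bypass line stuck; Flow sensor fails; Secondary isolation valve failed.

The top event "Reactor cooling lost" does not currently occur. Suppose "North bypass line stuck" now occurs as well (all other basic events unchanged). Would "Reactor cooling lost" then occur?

Counterfactual: set "North bypass line stuck" to occurred.
Primary loop inoperative [AND]: B surge tank malfunctions=occurs, Coolant pump failed=not, Standby heat exchanger offline=occurs → not all inputs occur → does not occur.
Heat-sink path unavailable [OR]: Secondary isolation valve failed=not, Flow sensor fails=not → no input occurs → does not occur.
Recirculation branch unavailable [OR]: Auxiliary reserve tank malfunctions=not, Heat-sink path unavailable=not, North bypass line stuck=occurs, North feedwater pump failed=not → at least one input occurs → occurs.
Reactor cooling lost [OR]: Primary loop inoperative=not, Recirculation branch unavailable=occurs → at least one input occurs → occurs.

Yes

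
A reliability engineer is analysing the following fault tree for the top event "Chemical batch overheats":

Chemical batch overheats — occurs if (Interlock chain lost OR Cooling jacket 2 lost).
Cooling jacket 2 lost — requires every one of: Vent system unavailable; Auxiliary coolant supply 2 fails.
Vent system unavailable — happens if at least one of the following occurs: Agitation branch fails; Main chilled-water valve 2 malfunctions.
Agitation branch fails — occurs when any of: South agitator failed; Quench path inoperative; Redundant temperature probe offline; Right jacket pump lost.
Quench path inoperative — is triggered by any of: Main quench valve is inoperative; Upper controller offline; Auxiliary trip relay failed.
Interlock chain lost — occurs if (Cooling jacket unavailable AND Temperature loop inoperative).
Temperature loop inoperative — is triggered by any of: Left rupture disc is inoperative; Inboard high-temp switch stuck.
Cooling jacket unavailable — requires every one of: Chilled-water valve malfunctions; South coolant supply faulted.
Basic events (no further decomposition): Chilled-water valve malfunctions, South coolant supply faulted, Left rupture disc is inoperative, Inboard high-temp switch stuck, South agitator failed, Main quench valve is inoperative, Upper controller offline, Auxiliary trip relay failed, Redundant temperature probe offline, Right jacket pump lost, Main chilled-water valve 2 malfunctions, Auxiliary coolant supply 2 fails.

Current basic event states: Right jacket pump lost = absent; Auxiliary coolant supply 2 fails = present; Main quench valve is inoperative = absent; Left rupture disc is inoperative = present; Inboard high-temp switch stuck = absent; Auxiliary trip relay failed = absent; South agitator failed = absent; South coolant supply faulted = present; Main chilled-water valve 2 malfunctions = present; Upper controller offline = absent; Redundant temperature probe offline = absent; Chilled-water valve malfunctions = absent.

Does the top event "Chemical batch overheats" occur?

Cooling jacket unavailable [AND]: Chilled-water valve malfunctions=not, South coolant supply faulted=occurs → not all inputs occur → does not occur.
Temperature loop inoperative [OR]: Left rupture disc is inoperative=occurs, Inboard high-temp switch stuck=not → at least one input occurs → occurs.
Interlock chain lost [AND]: Cooling jacket unavailable=not, Temperature loop inoperative=occurs → not all inputs occur → does not occur.
Quench path inoperative [OR]: Main quench valve is inoperative=not, Upper controller offline=not, Auxiliary trip relay failed=not → no input occurs → does not occur.
Agitation branch fails [OR]: South agitator failed=not, Quench path inoperative=not, Redundant temperature probe offline=not, Right jacket pump lost=not → no input occurs → does not occur.
Vent system unavailable [OR]: Agitation branch fails=not, Main chilled-water valve 2 malfunctions=occurs → at least one input occurs → occurs.
Cooling jacket 2 lost [AND]: Vent system unavailable=occurs, Auxiliary coolant supply 2 fails=occurs → all inputs occur → occurs.
Chemical batch overheats [OR]: Interlock chain lost=not, Cooling jacket 2 lost=occurs → at least one input occurs → occurs.

Yes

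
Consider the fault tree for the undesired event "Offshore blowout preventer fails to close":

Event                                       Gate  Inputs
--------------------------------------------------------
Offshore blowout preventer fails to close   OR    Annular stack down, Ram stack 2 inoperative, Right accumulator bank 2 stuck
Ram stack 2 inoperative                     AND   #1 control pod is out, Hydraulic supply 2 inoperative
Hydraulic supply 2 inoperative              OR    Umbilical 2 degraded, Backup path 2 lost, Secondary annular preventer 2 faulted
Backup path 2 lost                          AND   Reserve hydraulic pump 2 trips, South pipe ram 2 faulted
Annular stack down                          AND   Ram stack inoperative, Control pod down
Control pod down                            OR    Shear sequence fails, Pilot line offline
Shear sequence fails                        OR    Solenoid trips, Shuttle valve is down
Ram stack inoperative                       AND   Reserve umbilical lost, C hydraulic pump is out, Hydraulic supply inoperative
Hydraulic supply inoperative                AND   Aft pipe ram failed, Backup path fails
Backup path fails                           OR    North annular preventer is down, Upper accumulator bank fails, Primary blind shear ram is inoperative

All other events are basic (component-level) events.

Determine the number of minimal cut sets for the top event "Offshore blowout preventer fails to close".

Backup path fails [OR]: union of children's cut sets → 3 cut set(s).
Hydraulic supply inoperative [AND]: one cut set from each child combined → 1 × 3 = 3 cut set(s).
Ram stack inoperative [AND]: one cut set from each child combined → 1 × 1 × 3 = 3 cut set(s).
Shear sequence fails [OR]: union of children's cut sets → 2 cut set(s).
Control pod down [OR]: union of children's cut sets → 3 cut set(s).
Annular stack down [AND]: one cut set from each child combined → 3 × 3 = 9 cut set(s).
Backup path 2 lost [AND]: one cut set from each child combined → 1 × 1 = 1 cut set(s).
Hydraulic supply 2 inoperative [OR]: union of children's cut sets → 3 cut set(s).
Ram stack 2 inoperative [AND]: one cut set from each child combined → 1 × 3 = 3 cut set(s).
Offshore blowout preventer fails to close [OR]: union of children's cut sets → 13 cut set(s).

13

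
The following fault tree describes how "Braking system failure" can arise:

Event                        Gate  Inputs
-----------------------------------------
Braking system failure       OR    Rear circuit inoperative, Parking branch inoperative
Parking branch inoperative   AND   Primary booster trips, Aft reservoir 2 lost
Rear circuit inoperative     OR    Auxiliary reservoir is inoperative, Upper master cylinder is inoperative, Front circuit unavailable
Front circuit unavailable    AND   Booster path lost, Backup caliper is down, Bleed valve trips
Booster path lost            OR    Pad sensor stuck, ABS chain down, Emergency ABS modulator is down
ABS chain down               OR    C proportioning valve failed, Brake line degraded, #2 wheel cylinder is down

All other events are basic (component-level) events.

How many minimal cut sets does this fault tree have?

ABS chain down [OR]: union of children's cut sets → 3 cut set(s).
Booster path lost [OR]: union of children's cut sets → 5 cut set(s).
Front circuit unavailable [AND]: one cut set from each child combined → 5 × 1 × 1 = 5 cut set(s).
Rear circuit inoperative [OR]: union of children's cut sets → 7 cut set(s).
Parking branch inoperative [AND]: one cut set from each child combined → 1 × 1 = 1 cut set(s).
Braking system failure [OR]: union of children's cut sets → 8 cut set(s).
Minimal cut sets: {Auxiliary reservoir is inoperative}; {Upper master cylinder is inoperative}; {Backup caliper is down, Bleed valve trips, Pad sensor stuck}; {Backup caliper is down, Bleed valve trips, C proportioning valve failed}; {Backup caliper is down, Bleed valve trips, Brake line degraded}; {#2 wheel cylinder is down, Backup caliper is down, Bleed valve trips}; {Backup caliper is down, Bleed valve trips, Emergency ABS modulator is down}; {Aft reservoir 2 lost, Primary booster trips}.

8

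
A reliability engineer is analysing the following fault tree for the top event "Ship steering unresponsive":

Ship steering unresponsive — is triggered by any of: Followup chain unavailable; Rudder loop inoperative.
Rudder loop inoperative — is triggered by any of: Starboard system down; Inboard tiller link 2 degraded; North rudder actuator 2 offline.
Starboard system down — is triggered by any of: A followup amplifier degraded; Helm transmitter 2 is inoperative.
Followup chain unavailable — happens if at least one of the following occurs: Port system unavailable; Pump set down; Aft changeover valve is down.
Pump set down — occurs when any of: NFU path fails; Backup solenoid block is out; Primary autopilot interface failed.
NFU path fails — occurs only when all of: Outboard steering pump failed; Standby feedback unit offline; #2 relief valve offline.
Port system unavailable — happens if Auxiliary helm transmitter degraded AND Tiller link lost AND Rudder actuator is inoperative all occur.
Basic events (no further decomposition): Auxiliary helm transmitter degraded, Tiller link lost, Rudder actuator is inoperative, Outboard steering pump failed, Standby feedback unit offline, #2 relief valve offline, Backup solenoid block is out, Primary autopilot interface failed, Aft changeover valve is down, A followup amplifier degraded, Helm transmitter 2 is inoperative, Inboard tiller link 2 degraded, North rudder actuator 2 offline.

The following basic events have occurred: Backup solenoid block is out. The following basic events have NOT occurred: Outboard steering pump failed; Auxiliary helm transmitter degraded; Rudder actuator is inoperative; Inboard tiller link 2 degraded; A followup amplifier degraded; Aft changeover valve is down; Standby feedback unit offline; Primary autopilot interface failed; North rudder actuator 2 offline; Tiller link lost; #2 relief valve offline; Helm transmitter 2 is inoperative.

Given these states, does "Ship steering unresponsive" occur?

Yes

Port system unavailable [AND]: Auxiliary helm transmitter degraded=not, Tiller link lost=not, Rudder actuator is inoperative=not → not all inputs occur → does not occur.
NFU path fails [AND]: Outboard steering pump failed=not, Standby feedback unit offline=not, #2 relief valve offline=not → not all inputs occur → does not occur.
Pump set down [OR]: NFU path fails=not, Backup solenoid block is out=occurs, Primary autopilot interface failed=not → at least one input occurs → occurs.
Followup chain unavailable [OR]: Port system unavailable=not, Pump set down=occurs, Aft changeover valve is down=not → at least one input occurs → occurs.
Starboard system down [OR]: A followup amplifier degraded=not, Helm transmitter 2 is inoperative=not → no input occurs → does not occur.
Rudder loop inoperative [OR]: Starboard system down=not, Inboard tiller link 2 degraded=not, North rudder actuator 2 offline=not → no input occurs → does not occur.
Ship steering unresponsive [OR]: Followup chain unavailable=occurs, Rudder loop inoperative=not → at least one input occurs → occurs.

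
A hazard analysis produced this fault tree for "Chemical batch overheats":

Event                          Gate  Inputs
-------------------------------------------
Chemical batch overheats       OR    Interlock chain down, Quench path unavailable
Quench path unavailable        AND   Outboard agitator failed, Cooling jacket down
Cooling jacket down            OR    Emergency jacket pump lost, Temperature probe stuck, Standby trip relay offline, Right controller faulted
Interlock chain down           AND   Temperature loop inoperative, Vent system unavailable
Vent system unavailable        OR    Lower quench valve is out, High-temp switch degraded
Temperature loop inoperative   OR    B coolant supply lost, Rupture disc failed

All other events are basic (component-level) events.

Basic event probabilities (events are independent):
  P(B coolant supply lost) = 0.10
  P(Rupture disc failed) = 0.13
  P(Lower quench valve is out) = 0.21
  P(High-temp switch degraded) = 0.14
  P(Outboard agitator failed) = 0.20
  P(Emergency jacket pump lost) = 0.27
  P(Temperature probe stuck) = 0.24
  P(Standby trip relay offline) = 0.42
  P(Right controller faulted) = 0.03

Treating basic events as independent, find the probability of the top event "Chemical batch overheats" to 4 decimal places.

P(Temperature loop inoperative) [OR] = 1 − (1−0.10) × (1−0.13) = 0.217000
P(Vent system unavailable) [OR] = 1 − (1−0.21) × (1−0.14) = 0.320600
P(Interlock chain down) [AND] = 0.217000 × 0.320600 = 0.069570
P(Cooling jacket down) [OR] = 1 − (1−0.27) × (1−0.24) × (1−0.42) × (1−0.03) = 0.687870
P(Quench path unavailable) [AND] = 0.20 × 0.687870 = 0.137574
P(Chemical batch overheats) [OR] = 1 − (1−0.069570) × (1−0.137574) = 0.197573
Rounded to 4 decimal places: P(Chemical batch overheats) ≈ 0.1976.

0.1976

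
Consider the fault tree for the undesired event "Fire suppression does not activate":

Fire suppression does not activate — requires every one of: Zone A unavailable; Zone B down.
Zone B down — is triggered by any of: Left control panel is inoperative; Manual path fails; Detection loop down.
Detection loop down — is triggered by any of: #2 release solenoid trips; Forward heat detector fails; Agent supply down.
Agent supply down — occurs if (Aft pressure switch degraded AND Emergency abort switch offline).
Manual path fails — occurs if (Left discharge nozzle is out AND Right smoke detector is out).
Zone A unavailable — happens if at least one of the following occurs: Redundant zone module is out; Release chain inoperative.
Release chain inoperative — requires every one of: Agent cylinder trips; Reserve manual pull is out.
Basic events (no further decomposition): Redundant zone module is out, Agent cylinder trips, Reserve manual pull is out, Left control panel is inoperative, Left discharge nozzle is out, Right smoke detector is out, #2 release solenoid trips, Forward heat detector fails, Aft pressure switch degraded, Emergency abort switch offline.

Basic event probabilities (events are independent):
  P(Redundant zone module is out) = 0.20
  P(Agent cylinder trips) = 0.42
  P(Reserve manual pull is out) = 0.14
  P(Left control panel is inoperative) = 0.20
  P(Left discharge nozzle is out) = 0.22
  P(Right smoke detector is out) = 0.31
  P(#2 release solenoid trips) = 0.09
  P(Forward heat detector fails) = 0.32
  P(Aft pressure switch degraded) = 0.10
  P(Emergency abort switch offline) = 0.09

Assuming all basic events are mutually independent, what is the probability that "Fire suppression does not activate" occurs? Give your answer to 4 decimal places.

P(Release chain inoperative) [AND] = 0.42 × 0.14 = 0.058800
P(Zone A unavailable) [OR] = 1 − (1−0.20) × (1−0.058800) = 0.247040
P(Manual path fails) [AND] = 0.22 × 0.31 = 0.068200
P(Agent supply down) [AND] = 0.10 × 0.09 = 0.009000
P(Detection loop down) [OR] = 1 − (1−0.09) × (1−0.32) × (1−0.009000) = 0.386769
P(Zone B down) [OR] = 1 − (1−0.20) × (1−0.068200) × (1−0.386769) = 0.542873
P(Fire suppression does not activate) [AND] = 0.247040 × 0.542873 = 0.134111
Rounded to 4 decimal places: P(Fire suppression does not activate) ≈ 0.1341.

0.1341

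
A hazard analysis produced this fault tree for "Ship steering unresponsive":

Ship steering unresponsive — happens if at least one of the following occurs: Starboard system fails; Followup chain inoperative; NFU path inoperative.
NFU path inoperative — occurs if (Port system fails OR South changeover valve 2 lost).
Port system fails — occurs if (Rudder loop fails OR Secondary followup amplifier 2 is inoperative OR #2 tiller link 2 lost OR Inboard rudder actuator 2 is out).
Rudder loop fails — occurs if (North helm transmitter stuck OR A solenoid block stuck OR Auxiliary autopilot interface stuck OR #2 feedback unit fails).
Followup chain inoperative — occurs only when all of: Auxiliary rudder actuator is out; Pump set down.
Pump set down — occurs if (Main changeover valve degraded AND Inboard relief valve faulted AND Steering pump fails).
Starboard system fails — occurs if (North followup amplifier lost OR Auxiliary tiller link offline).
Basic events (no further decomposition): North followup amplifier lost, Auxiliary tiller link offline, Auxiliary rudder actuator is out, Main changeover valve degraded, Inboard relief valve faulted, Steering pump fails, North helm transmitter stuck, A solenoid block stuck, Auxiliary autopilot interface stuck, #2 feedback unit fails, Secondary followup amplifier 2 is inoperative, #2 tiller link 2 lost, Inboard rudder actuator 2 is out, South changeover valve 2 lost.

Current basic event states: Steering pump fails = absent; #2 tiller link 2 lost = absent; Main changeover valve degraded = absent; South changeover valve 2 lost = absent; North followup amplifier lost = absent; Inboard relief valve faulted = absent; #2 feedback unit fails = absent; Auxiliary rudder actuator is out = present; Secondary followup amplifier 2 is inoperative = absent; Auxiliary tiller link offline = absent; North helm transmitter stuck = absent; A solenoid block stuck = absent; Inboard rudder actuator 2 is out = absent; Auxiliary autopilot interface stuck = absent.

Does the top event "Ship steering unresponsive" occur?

No

Starboard system fails [OR]: North followup amplifier lost=not, Auxiliary tiller link offline=not → no input occurs → does not occur.
Pump set down [AND]: Main changeover valve degraded=not, Inboard relief valve faulted=not, Steering pump fails=not → not all inputs occur → does not occur.
Followup chain inoperative [AND]: Auxiliary rudder actuator is out=occurs, Pump set down=not → not all inputs occur → does not occur.
Rudder loop fails [OR]: North helm transmitter stuck=not, A solenoid block stuck=not, Auxiliary autopilot interface stuck=not, #2 feedback unit fails=not → no input occurs → does not occur.
Port system fails [OR]: Rudder loop fails=not, Secondary followup amplifier 2 is inoperative=not, #2 tiller link 2 lost=not, Inboard rudder actuator 2 is out=not → no input occurs → does not occur.
NFU path inoperative [OR]: Port system fails=not, South changeover valve 2 lost=not → no input occurs → does not occur.
Ship steering unresponsive [OR]: Starboard system fails=not, Followup chain inoperative=not, NFU path inoperative=not → no input occurs → does not occur.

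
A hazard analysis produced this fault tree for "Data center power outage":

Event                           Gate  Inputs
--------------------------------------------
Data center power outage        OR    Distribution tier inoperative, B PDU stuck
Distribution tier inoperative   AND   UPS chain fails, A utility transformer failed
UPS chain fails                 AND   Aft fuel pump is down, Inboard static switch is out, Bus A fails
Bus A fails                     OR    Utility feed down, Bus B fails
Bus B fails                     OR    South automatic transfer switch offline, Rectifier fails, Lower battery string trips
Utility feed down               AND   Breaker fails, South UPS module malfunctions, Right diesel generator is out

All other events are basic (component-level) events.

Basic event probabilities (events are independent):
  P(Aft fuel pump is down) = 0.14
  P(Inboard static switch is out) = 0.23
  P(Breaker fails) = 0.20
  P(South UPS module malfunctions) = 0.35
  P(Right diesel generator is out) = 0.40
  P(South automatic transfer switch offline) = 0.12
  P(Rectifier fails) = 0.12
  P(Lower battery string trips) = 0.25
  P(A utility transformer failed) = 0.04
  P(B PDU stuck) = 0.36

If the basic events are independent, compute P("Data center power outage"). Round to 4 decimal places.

P(Utility feed down) [AND] = 0.20 × 0.35 × 0.40 = 0.028000
P(Bus B fails) [OR] = 1 − (1−0.12) × (1−0.12) × (1−0.25) = 0.419200
P(Bus A fails) [OR] = 1 − (1−0.028000) × (1−0.419200) = 0.435462
P(UPS chain fails) [AND] = 0.14 × 0.23 × 0.435462 = 0.014022
P(Distribution tier inoperative) [AND] = 0.014022 × 0.04 = 0.000561
P(Data center power outage) [OR] = 1 − (1−0.000561) × (1−0.36) = 0.360359
Rounded to 4 decimal places: P(Data center power outage) ≈ 0.3604.

0.3604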